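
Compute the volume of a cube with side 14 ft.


Shape: cube
Side s = 14 ft
Formula: V = s^3
V = 14 * 14 * 14
V = 196 * 14
V = 2744
2744 ft^3


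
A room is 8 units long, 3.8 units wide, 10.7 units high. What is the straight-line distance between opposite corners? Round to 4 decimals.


Shape: rectangular box (space diagonal)
l = 8 units, w = 3.8 units, h = 10.7 units
Visualize: the diagonal of the base, then a right triangle with that diagonal and the height.
Formula: d = sqrt(l^2 + w^2 + h^2)
l^2 + w^2 + h^2 = 64 + 14.44 + 114.49 = 192.93
d = sqrt(192.93)
d = 13.8899
13.8899 units


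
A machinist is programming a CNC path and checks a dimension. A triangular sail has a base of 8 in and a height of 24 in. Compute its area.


Shape: triangle
Base b = 8 in, Height h = 24 in
Formula: A = (1/2) * b * h
A = 0.5 * 8 * 24
A = 0.5 * 192
A = 96
96 in^2


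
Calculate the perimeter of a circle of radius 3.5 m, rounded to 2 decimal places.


Shape: circle
Radius r = 3.5 m
Formula: C = 2 * pi * r
C = 2 * pi * 3.5
C = 7 * pi
C = 21.99
21.99 m


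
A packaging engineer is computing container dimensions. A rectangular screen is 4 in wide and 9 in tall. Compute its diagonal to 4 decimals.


Shape: rectangle (diagonal via Pythagoras)
Sides: 4 in and 9 in
Formula: d = sqrt(l^2 + w^2)
l^2 = 16, w^2 = 81
l^2 + w^2 = 97
d = sqrt(97)
d = 9.8489
9.8489 in


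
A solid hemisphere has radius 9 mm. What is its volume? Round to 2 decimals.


Shape: hemisphere (half of a sphere)
Radius r = 9 mm
Formula: V = (1/2) * (4/3) * pi * r^3 = (2/3) * pi * r^3
r^3 = 729
(2/3) * 729 = 486
V = 486 * pi
V = 1526.81
1526.81 mm^3


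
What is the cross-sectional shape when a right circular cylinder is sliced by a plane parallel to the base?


Solid: right circular cylinder
Cutting plane: parallel to the base
Visualize the intersection of the plane with the solid's surface.
The boundary of the cut region is a circle.
circle


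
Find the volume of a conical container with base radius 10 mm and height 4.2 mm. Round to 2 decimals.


Shape: cone
Radius r = 10 mm, Height h = 4.2 mm
Formula: V = (1/3) * pi * r^2 * h
r^2 = 100
pi * r^2 * h = pi * 100 * 4.2 = 420 * pi
V = 420 * pi / 3
V = 439.82
439.82 mm^3


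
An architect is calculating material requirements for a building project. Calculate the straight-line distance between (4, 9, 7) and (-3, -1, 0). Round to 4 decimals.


3D distance between two points
P1 = (4, 9, 7), P2 = (-3, -1, 0)
Formula: d = sqrt((x2-x1)^2 + (y2-y1)^2 + (z2-z1)^2)
dx = -3 - 4 = -7
dy = -1 - 9 = -10
dz = 0 - 7 = -7
dx^2 + dy^2 + dz^2 = 49 + 100 + 49 = 198
d = sqrt(198)
d = 14.0712
14.0712 units


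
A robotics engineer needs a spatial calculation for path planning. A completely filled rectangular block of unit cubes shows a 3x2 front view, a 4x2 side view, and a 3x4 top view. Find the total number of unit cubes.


Orthographic views of a solid rectangular block:
Front view 3 x 2 -> length = 3, height = 2
Side view 4 x 2 -> width = 4, height = 2 (consistent)
Top view 3 x 4 -> confirms length = 3, width = 4
The block is 3 x 4 x 2.
Total unit cubes = 3 * 4 * 2 = 24
24 unit cubes


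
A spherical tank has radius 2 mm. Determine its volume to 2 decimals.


Shape: sphere
Radius r = 2 mm
Formula: V = (4/3) * pi * r^3
r^3 = 8
(4/3) * 8 = 10.666667
V = 10.666667 * pi
V = 33.51
33.51 mm^3


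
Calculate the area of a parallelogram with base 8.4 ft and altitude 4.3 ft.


Shape: parallelogram
Base b = 8.4 ft, Height h = 4.3 ft
Formula: A = b * h
A = 8.4 * 4.3
A = 36.12
36.12 ft^2


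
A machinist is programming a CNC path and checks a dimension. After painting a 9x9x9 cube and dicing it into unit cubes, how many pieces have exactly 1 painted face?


Large cube: 9 x 9 x 9, cut into unit cubes.
n = 9, so n - 2 = 7
Cubes with 1 painted face lie in the interior of each face.
A cube has 6 faces; each contributes (n - 2)^2 = 49 such cubes.
Count = 6 * 49 = 294
294 unit cubes


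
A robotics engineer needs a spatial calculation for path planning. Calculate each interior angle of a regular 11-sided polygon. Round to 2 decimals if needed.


Shape: regular hendecagon (11 sides)
Formula: interior angle = (n - 2) * 180 / n
(n - 2) = 9
(n - 2) * 180 = 1620
angle = 1620 / 11
angle = 147.27
147.27 degrees


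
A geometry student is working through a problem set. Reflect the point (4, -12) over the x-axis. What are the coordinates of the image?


Transformation: reflection
Original point: (4, -12)
Rule for reflection over the x-axis: (x, y) -> (x, -y)
Apply: (4, -12) -> (4, 12)
(4, 12)


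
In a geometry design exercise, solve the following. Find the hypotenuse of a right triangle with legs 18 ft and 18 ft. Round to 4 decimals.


Shape: right triangle
Legs a = 18 ft, b = 18 ft
Formula: c = sqrt(a^2 + b^2)
a^2 = 324, b^2 = 324
a^2 + b^2 = 648
c = sqrt(648)
c = 25.4558
25.4558 ft


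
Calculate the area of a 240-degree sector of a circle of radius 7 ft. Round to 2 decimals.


Shape: circular sector
Radius r = 7 ft, Angle = 240 degrees
Formula: A = (angle/360) * pi * r^2
r^2 = 49
Fraction of circle = 240/360
A = (240/360) * pi * 49
A = 32.666667 * pi
A = 102.63
102.63 ft^2


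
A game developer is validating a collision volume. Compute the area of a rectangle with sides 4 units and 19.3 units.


Shape: rectangle
Length l = 4 units, Width w = 19.3 units
Formula: A = l * w
A = 4 * 19.3
A = 77.2
77.2 units^2


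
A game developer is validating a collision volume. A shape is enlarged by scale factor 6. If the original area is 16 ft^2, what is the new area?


Linear scale factor k = 6
Original area = 16 ft^2
Rule: under a linear scaling by k, areas scale by k^2.
k^2 = 6^2 = 36
New area = 16 * 36
New area = 576
576 ft^2


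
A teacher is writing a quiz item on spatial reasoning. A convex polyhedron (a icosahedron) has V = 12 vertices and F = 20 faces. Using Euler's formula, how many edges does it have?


Polyhedron: icosahedron
Euler's formula for convex polyhedra: V - E + F = 2
Given: V = 12 vertices and F = 20 faces
Solve for E:
E = V + F - 2 = 12 + 20 - 2 = 30
30 edges


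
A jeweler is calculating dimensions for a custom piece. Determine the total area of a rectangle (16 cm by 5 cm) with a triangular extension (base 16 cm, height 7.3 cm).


Composite shape: rectangle + triangle
Rectangle area = 16 * 5 = 80
Triangle area = 0.5 * 16 * 7.3 = 58.4
Total = 80 + 58.4
Total = 138.4
138.4 cm^2


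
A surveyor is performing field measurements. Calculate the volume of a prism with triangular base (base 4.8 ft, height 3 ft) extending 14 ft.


Shape: triangular prism
Triangle base = 4.8 ft, triangle height = 3 ft, prism length L = 14 ft
Formula: V = (1/2 * b * h_tri) * L
Cross-section area = 0.5 * 4.8 * 3 = 7.2
V = 7.2 * 14
V = 100.8
100.8 ft^3


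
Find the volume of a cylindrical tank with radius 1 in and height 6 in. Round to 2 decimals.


Shape: cylinder
Radius r = 1 in, Height h = 6 in
Formula: V = pi * r^2 * h
r^2 = 1
V = pi * 1 * 6
V = 6 * pi
V = 18.85
18.85 in^3


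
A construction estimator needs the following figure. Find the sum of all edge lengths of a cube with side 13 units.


Shape: cube
Side s = 13 units
A cube has 12 edges, all equal.
Formula: total edge length = 12 * s
Total = 12 * 13
Total = 156
156 units


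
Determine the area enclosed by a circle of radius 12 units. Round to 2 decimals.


Shape: circle
Radius r = 12 units
Formula: A = pi * r^2
r^2 = 12^2 = 144
A = pi * 144
A = 452.39
452.39 units^2


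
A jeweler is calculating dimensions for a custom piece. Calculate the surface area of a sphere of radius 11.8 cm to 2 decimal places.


Shape: sphere
Radius r = 11.8 cm
Formula: SA = 4 * pi * r^2
r^2 = 139.24
SA = 4 * pi * 139.24
SA = 556.96 * pi
SA = 1749.74
1749.74 cm^2


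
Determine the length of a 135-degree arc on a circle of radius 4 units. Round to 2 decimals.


Shape: circular arc
Radius r = 4 units, Angle = 135 degrees
Formula: L = (angle/360) * 2 * pi * r
2 * pi * r = 8 * pi
L = (135/360) * 8 * pi
L = 3 * pi
L = 9.42
9.42 units


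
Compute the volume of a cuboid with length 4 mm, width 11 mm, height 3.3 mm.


Shape: rectangular prism
l = 4 mm, w = 11 mm, h = 3.3 mm
Formula: V = l * w * h
V = 4 * 11 * 3.3
V = 44 * 3.3
V = 145.2
145.2 mm^3


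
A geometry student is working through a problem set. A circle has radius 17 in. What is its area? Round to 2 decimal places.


Shape: circle
Radius r = 17 in
Formula: A = pi * r^2
r^2 = 17^2 = 289
A = pi * 289
A = 907.92
907.92 in^2


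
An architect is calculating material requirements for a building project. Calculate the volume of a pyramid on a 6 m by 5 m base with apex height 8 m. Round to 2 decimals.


Shape: rectangular pyramid
Base: 6 m x 5 m, Height h = 8 m
Formula: V = (1/3) * base_area * h
base_area = 6 * 5 = 30
base_area * h = 30 * 8 = 240
V = 240 / 3
V = 80
80 m^3


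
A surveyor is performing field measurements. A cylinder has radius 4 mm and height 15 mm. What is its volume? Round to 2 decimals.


Shape: cylinder
Radius r = 4 mm, Height h = 15 mm
Formula: V = pi * r^2 * h
r^2 = 16
V = pi * 16 * 15
V = 240 * pi
V = 753.98
753.98 mm^3


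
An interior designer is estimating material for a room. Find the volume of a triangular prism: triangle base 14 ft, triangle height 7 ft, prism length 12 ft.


Shape: triangular prism
Triangle base = 14 ft, triangle height = 7 ft, prism length L = 12 ft
Formula: V = (1/2 * b * h_tri) * L
Cross-section area = 0.5 * 14 * 7 = 49
V = 49 * 12
V = 588
588 ft^3


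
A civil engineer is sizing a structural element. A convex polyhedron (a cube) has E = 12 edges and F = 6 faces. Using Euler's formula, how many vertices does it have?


Polyhedron: cube
Euler's formula for convex polyhedra: V - E + F = 2
Given: E = 12 edges and F = 6 faces
Solve for V:
V = 2 + E - F = 2 + 12 - 6 = 8
8 vertices


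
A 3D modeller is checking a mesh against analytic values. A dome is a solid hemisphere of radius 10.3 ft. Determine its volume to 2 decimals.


Shape: hemisphere (half of a sphere)
Radius r = 10.3 ft
Formula: V = (1/2) * (4/3) * pi * r^3 = (2/3) * pi * r^3
r^3 = 1092.727
(2/3) * 1092.727 = 728.484667
V = 728.484667 * pi
V = 2288.6
2288.6 ft^3


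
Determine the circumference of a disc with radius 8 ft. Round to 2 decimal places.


Shape: circle
Radius r = 8 ft
Formula: C = 2 * pi * r
C = 2 * pi * 8
C = 16 * pi
C = 50.27
50.27 ft


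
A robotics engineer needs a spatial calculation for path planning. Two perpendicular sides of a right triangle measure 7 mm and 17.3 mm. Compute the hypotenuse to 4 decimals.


Shape: right triangle
Legs a = 7 mm, b = 17.3 mm
Formula: c = sqrt(a^2 + b^2)
a^2 = 49, b^2 = 299.29
a^2 + b^2 = 348.29
c = sqrt(348.29)
c = 18.6625
18.6625 mm


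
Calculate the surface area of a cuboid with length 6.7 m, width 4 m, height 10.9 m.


Shape: rectangular prism
l = 6.7 m, w = 4 m, h = 10.9 m
Formula: SA = 2(lw + lh + wh)
lw = 26.8, lh = 73.03, wh = 43.6
lw + lh + wh = 143.43
SA = 2 * 143.43
SA = 286.86
286.86 m^2


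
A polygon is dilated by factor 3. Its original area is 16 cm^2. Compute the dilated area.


Linear scale factor k = 3
Original area = 16 cm^2
Rule: under a linear scaling by k, areas scale by k^2.
k^2 = 3^2 = 9
New area = 16 * 9
New area = 144
144 cm^2


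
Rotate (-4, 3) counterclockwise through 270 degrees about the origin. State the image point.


Transformation: rotation about the origin
Original point: (-4, 3)
Rule for 270 deg counterclockwise: (x, y) -> (y, -x)
Apply: (-4, 3) -> (3, 4)
(3, 4)


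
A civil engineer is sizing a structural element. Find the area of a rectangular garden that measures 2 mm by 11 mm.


Shape: rectangle
Length l = 2 mm, Width w = 11 mm
Formula: A = l * w
A = 2 * 11
A = 22
22 mm^2


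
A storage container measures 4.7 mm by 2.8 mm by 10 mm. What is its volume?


Shape: rectangular prism
l = 4.7 mm, w = 2.8 mm, h = 10 mm
Formula: V = l * w * h
V = 4.7 * 2.8 * 10
V = 13.16 * 10
V = 131.6
131.6 mm^3


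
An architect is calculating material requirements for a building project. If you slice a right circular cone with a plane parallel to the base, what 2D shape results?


Solid: right circular cone
Cutting plane: parallel to the base
Visualize the intersection of the plane with the solid's surface.
The boundary of the cut region is a circle.
circle


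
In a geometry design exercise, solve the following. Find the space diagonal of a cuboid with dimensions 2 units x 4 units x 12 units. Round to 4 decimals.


Shape: rectangular box (space diagonal)
l = 2 units, w = 4 units, h = 12 units
Visualize: the diagonal of the base, then a right triangle with that diagonal and the height.
Formula: d = sqrt(l^2 + w^2 + h^2)
l^2 + w^2 + h^2 = 4 + 16 + 144 = 164
d = sqrt(164)
d = 12.8062
12.8062 units


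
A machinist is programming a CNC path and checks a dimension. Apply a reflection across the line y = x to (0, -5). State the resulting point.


Transformation: reflection
Original point: (0, -5)
Rule for reflection over y = x: (x, y) -> (y, x)
Apply: (0, -5) -> (-5, 0)
(-5, 0)


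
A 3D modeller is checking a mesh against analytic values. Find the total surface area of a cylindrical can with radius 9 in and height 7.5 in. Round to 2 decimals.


Shape: closed cylinder
Radius r = 9 in, Height h = 7.5 in
Formula: SA = 2*pi*r^2 + 2*pi*r*h = 2*pi*r*(r + h)
r + h = 16.5
2 * r * (r + h) = 2 * 9 * 16.5 = 297
SA = 297 * pi
SA = 933.05
933.05 in^2


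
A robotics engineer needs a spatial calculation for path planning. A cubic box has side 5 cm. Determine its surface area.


Shape: cube
Side s = 5 cm
A cube has 6 square faces.
Formula: SA = 6 * s^2
s^2 = 25
SA = 6 * 25
SA = 150
150 cm^2


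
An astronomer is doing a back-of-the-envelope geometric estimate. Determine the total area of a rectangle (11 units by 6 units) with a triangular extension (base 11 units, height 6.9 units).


Composite shape: rectangle + triangle
Rectangle area = 11 * 6 = 66
Triangle area = 0.5 * 11 * 6.9 = 37.95
Total = 66 + 37.95
Total = 103.95
103.95 units^2


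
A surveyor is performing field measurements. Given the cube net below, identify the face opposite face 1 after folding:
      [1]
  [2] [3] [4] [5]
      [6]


Net: cross layout. Take square 3 as the base (bottom).
Fold the four squares in the horizontal row up around 3: 2 -> left, 4 -> right, 5 wraps to the top.
Fold 1 and 6 up from 3: 1 -> back, 6 -> front.
Opposite pairs are therefore: (1, 6), (2, 4), (3, 5).
Face 1 is opposite face 6.
face 6


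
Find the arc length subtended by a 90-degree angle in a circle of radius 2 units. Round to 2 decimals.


Shape: circular arc
Radius r = 2 units, Angle = 90 degrees
Formula: L = (angle/360) * 2 * pi * r
2 * pi * r = 4 * pi
L = (90/360) * 4 * pi
L = 1 * pi
L = 3.14
3.14 units


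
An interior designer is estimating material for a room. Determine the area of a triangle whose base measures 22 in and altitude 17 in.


Shape: triangle
Base b = 22 in, Height h = 17 in
Formula: A = (1/2) * b * h
A = 0.5 * 22 * 17
A = 0.5 * 374
A = 187
187 in^2


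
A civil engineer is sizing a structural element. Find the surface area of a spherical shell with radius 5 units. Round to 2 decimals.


Shape: sphere
Radius r = 5 units
Formula: SA = 4 * pi * r^2
r^2 = 25
SA = 4 * pi * 25
SA = 100 * pi
SA = 314.16
314.16 units^2


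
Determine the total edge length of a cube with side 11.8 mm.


Shape: cube
Side s = 11.8 mm
A cube has 12 edges, all equal.
Formula: total edge length = 12 * s
Total = 12 * 11.8
Total = 141.6
141.6 mm


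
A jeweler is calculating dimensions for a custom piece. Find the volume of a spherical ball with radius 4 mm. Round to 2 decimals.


Shape: sphere
Radius r = 4 mm
Formula: V = (4/3) * pi * r^3
r^3 = 64
(4/3) * 64 = 85.333333
V = 85.333333 * pi
V = 268.08
268.08 mm^3


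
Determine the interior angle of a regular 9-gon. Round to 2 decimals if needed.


Shape: regular nonagon (9 sides)
Formula: interior angle = (n - 2) * 180 / n
(n - 2) = 7
(n - 2) * 180 = 1260
angle = 1260 / 9
angle = 140
140 degrees


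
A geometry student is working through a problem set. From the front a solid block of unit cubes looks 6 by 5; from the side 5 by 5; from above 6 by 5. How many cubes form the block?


Orthographic views of a solid rectangular block:
Front view 6 x 5 -> length = 6, height = 5
Side view 5 x 5 -> width = 5, height = 5 (consistent)
Top view 6 x 5 -> confirms length = 6, width = 5
The block is 6 x 5 x 5.
Total unit cubes = 6 * 5 * 5 = 150
150 unit cubes


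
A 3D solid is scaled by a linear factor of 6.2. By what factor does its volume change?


Linear scale factor k = 6.2
Rule: under a linear scaling by k, volumes scale by k^3.
k^3 = 6.2 * 6.2 * 6.2
k^3 = 38.44 * 6.2
k^3 = 238.328
Volume scales by a factor of 238.328.
238.328 (dimensionless)


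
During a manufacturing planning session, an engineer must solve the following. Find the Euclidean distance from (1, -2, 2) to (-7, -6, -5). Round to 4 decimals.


3D distance between two points
P1 = (1, -2, 2), P2 = (-7, -6, -5)
Formula: d = sqrt((x2-x1)^2 + (y2-y1)^2 + (z2-z1)^2)
dx = -7 - 1 = -8
dy = -6 - -2 = -4
dz = -5 - 2 = -7
dx^2 + dy^2 + dz^2 = 64 + 16 + 49 = 129
d = sqrt(129)
d = 11.3578
11.3578 units


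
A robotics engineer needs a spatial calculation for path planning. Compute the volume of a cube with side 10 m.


Shape: cube
Side s = 10 m
Formula: V = s^3
V = 10 * 10 * 10
V = 100 * 10
V = 1000
1000 m^3


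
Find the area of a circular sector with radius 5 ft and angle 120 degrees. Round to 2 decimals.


Shape: circular sector
Radius r = 5 ft, Angle = 120 degrees
Formula: A = (angle/360) * pi * r^2
r^2 = 25
Fraction of circle = 120/360
A = (120/360) * pi * 25
A = 8.333333 * pi
A = 26.18
26.18 ft^2


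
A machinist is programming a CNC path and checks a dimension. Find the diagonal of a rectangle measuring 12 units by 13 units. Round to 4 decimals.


Shape: rectangle (diagonal via Pythagoras)
Sides: 12 units and 13 units
Formula: d = sqrt(l^2 + w^2)
l^2 = 144, w^2 = 169
l^2 + w^2 = 313
d = sqrt(313)
d = 17.6918
17.6918 units


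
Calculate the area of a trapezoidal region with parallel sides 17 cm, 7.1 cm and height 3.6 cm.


Shape: trapezoid
Parallel sides a = 17 cm, b = 7.1 cm; Height h = 3.6 cm
Formula: A = (a + b) * h / 2
a + b = 17 + 7.1 = 24.1
A = 24.1 * 3.6 / 2
A = 86.76 / 2
A = 43.38
43.38 cm^2


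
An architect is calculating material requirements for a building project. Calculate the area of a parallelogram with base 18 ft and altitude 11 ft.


Shape: parallelogram
Base b = 18 ft, Height h = 11 ft
Formula: A = b * h
A = 18 * 11
A = 198
198 ft^2


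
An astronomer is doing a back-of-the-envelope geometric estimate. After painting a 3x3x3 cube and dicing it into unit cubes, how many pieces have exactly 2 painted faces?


Large cube: 3 x 3 x 3, cut into unit cubes.
n = 3, so n - 2 = 1
Cubes with 2 painted faces lie along the edges, excluding corners.
A cube has 12 edges; each contributes (n - 2) = 1 such cubes.
Count = 12 * 1 = 12
12 unit cubes


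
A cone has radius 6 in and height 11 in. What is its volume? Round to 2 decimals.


Shape: cone
Radius r = 6 in, Height h = 11 in
Formula: V = (1/3) * pi * r^2 * h
r^2 = 36
pi * r^2 * h = pi * 36 * 11 = 396 * pi
V = 396 * pi / 3
V = 414.69
414.69 in^3


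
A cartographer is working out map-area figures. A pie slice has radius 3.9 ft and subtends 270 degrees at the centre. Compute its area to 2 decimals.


Shape: circular sector
Radius r = 3.9 ft, Angle = 270 degrees
Formula: A = (angle/360) * pi * r^2
r^2 = 15.21
Fraction of circle = 270/360
A = (270/360) * pi * 15.21
A = 11.4075 * pi
A = 35.84
35.84 ft^2


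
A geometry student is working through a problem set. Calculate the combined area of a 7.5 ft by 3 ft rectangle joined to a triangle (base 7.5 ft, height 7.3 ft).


Composite shape: rectangle + triangle
Rectangle area = 7.5 * 3 = 22.5
Triangle area = 0.5 * 7.5 * 7.3 = 27.375
Total = 22.5 + 27.375
Total = 49.875
49.875 ft^2


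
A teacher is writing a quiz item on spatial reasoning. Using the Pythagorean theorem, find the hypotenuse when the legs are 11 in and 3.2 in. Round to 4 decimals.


Shape: right triangle
Legs a = 11 in, b = 3.2 in
Formula: c = sqrt(a^2 + b^2)
a^2 = 121, b^2 = 10.24
a^2 + b^2 = 131.24
c = sqrt(131.24)
c = 11.456
11.456 in


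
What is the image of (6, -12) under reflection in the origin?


Transformation: reflection
Original point: (6, -12)
Rule for reflection through the origin: (x, y) -> (-x, -y)
Apply: (6, -12) -> (-6, 12)
(-6, 12)


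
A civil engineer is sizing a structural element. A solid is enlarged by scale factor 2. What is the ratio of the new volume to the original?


Linear scale factor k = 2
Rule: under a linear scaling by k, volumes scale by k^3.
k^3 = 2 * 2 * 2
k^3 = 4 * 2
k^3 = 8
Volume scales by a factor of 8.
8 (dimensionless)


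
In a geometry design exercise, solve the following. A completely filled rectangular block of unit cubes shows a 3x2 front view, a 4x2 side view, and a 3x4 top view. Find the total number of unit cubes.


Orthographic views of a solid rectangular block:
Front view 3 x 2 -> length = 3, height = 2
Side view 4 x 2 -> width = 4, height = 2 (consistent)
Top view 3 x 4 -> confirms length = 3, width = 4
The block is 3 x 4 x 2.
Total unit cubes = 3 * 4 * 2 = 24
24 unit cubes


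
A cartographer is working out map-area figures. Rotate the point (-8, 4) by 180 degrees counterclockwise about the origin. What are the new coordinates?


Transformation: rotation about the origin
Original point: (-8, 4)
Rule for 180 deg: (x, y) -> (-x, -y)
Apply: (-8, 4) -> (8, -4)
(8, -4)


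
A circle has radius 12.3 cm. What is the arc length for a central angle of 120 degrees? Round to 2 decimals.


Shape: circular arc
Radius r = 12.3 cm, Angle = 120 degrees
Formula: L = (angle/360) * 2 * pi * r
2 * pi * r = 24.6 * pi
L = (120/360) * 24.6 * pi
L = 8.2 * pi
L = 25.76
25.76 cm


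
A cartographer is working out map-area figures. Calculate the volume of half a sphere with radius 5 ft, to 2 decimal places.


Shape: hemisphere (half of a sphere)
Radius r = 5 ft
Formula: V = (1/2) * (4/3) * pi * r^3 = (2/3) * pi * r^3
r^3 = 125
(2/3) * 125 = 83.333333
V = 83.333333 * pi
V = 261.8
261.8 ft^3


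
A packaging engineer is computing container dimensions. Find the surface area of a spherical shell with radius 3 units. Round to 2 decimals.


Shape: sphere
Radius r = 3 units
Formula: SA = 4 * pi * r^2
r^2 = 9
SA = 4 * pi * 9
SA = 36 * pi
SA = 113.1
113.1 units^2


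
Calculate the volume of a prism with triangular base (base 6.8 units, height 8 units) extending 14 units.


Shape: triangular prism
Triangle base = 6.8 units, triangle height = 8 units, prism length L = 14 units
Formula: V = (1/2 * b * h_tri) * L
Cross-section area = 0.5 * 6.8 * 8 = 27.2
V = 27.2 * 14
V = 380.8
380.8 units^3


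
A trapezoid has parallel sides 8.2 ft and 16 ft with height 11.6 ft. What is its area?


Shape: trapezoid
Parallel sides a = 8.2 ft, b = 16 ft; Height h = 11.6 ft
Formula: A = (a + b) * h / 2
a + b = 8.2 + 16 = 24.2
A = 24.2 * 11.6 / 2
A = 280.72 / 2
A = 140.36
140.36 ft^2


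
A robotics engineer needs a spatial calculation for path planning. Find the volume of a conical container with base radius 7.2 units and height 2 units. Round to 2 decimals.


Shape: cone
Radius r = 7.2 units, Height h = 2 units
Formula: V = (1/3) * pi * r^2 * h
r^2 = 51.84
pi * r^2 * h = pi * 51.84 * 2 = 103.68 * pi
V = 103.68 * pi / 3
V = 108.57
108.57 units^3


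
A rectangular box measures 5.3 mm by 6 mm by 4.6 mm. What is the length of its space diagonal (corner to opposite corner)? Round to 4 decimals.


Shape: rectangular box (space diagonal)
l = 5.3 mm, w = 6 mm, h = 4.6 mm
Visualize: the diagonal of the base, then a right triangle with that diagonal and the height.
Formula: d = sqrt(l^2 + w^2 + h^2)
l^2 + w^2 + h^2 = 28.09 + 36 + 21.16 = 85.25
d = sqrt(85.25)
d = 9.2331
9.2331 mm


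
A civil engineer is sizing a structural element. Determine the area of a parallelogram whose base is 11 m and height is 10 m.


Shape: parallelogram
Base b = 11 m, Height h = 10 m
Formula: A = b * h
A = 11 * 10
A = 110
110 m^2


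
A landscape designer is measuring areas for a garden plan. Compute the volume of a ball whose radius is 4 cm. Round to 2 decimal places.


Shape: sphere
Radius r = 4 cm
Formula: V = (4/3) * pi * r^3
r^3 = 64
(4/3) * 64 = 85.333333
V = 85.333333 * pi
V = 268.08
268.08 cm^3


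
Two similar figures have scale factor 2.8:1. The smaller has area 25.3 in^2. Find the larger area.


Linear scale factor k = 2.8
Original area = 25.3 in^2
Rule: under a linear scaling by k, areas scale by k^2.
k^2 = 2.8^2 = 7.84
New area = 25.3 * 7.84
New area = 198.352
198.352 in^2


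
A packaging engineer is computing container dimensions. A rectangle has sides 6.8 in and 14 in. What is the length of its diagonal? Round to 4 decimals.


Shape: rectangle (diagonal via Pythagoras)
Sides: 6.8 in and 14 in
Formula: d = sqrt(l^2 + w^2)
l^2 = 46.24, w^2 = 196
l^2 + w^2 = 242.24
d = sqrt(242.24)
d = 15.5641
15.5641 in


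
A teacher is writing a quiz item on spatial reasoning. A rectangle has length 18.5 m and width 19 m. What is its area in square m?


Shape: rectangle
Length l = 18.5 m, Width w = 19 m
Formula: A = l * w
A = 18.5 * 19
A = 351.5
351.5 m^2


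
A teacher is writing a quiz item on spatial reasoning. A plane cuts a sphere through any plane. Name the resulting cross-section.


Solid: sphere
Cutting plane: through any plane
Visualize the intersection of the plane with the solid's surface.
The boundary of the cut region is a circle.
circle


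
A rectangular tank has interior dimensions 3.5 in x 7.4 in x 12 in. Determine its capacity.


Shape: rectangular prism
l = 3.5 in, w = 7.4 in, h = 12 in
Formula: V = l * w * h
V = 3.5 * 7.4 * 12
V = 25.9 * 12
V = 310.8
310.8 in^3


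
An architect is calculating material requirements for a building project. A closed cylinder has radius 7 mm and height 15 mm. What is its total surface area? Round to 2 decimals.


Shape: closed cylinder
Radius r = 7 mm, Height h = 15 mm
Formula: SA = 2*pi*r^2 + 2*pi*r*h = 2*pi*r*(r + h)
r + h = 22
2 * r * (r + h) = 2 * 7 * 22 = 308
SA = 308 * pi
SA = 967.61
967.61 mm^2


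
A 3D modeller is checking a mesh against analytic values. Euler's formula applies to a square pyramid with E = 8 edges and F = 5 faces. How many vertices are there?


Polyhedron: square pyramid
Euler's formula for convex polyhedra: V - E + F = 2
Given: E = 8 edges and F = 5 faces
Solve for V:
V = 2 + E - F = 2 + 8 - 5 = 5
5 vertices


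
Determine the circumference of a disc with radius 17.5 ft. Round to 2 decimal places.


Shape: circle
Radius r = 17.5 ft
Formula: C = 2 * pi * r
C = 2 * pi * 17.5
C = 35 * pi
C = 109.96
109.96 ft


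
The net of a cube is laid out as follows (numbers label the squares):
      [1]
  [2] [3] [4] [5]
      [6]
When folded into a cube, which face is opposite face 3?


Net: cross layout. Take square 3 as the base (bottom).
Fold the four squares in the horizontal row up around 3: 2 -> left, 4 -> right, 5 wraps to the top.
Fold 1 and 6 up from 3: 1 -> back, 6 -> front.
Opposite pairs are therefore: (1, 6), (2, 4), (3, 5).
Face 3 is opposite face 5.
face 5


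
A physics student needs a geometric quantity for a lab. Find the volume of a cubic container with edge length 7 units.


Shape: cube
Side s = 7 units
Formula: V = s^3
V = 7 * 7 * 7
V = 49 * 7
V = 343
343 units^3


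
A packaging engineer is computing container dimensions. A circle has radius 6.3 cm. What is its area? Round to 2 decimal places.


Shape: circle
Radius r = 6.3 cm
Formula: A = pi * r^2
r^2 = 6.3^2 = 39.69
A = pi * 39.69
A = 124.69
124.69 cm^2


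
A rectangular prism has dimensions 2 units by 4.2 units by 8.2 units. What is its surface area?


Shape: rectangular prism
l = 2 units, w = 4.2 units, h = 8.2 units
Formula: SA = 2(lw + lh + wh)
lw = 8.4, lh = 16.4, wh = 34.44
lw + lh + wh = 59.24
SA = 2 * 59.24
SA = 118.48
118.48 units^2


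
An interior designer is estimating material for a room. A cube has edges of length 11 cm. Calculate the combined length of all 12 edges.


Shape: cube
Side s = 11 cm
A cube has 12 edges, all equal.
Formula: total edge length = 12 * s
Total = 12 * 11
Total = 132
132 cm


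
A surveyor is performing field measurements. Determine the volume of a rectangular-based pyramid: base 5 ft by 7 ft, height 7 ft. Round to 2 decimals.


Shape: rectangular pyramid
Base: 5 ft x 7 ft, Height h = 7 ft
Formula: V = (1/3) * base_area * h
base_area = 5 * 7 = 35
base_area * h = 35 * 7 = 245
V = 245 / 3
V = 81.67
81.67 ft^3


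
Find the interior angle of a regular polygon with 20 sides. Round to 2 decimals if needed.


Shape: regular icosagon (20 sides)
Formula: interior angle = (n - 2) * 180 / n
(n - 2) = 18
(n - 2) * 180 = 3240
angle = 3240 / 20
angle = 162
162 degrees


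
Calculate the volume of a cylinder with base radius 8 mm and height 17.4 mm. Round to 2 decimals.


Shape: cylinder
Radius r = 8 mm, Height h = 17.4 mm
Formula: V = pi * r^2 * h
r^2 = 64
V = pi * 64 * 17.4
V = 1113.6 * pi
V = 3498.48
3498.48 mm^3


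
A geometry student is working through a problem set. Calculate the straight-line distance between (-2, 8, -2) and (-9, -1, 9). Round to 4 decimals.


3D distance between two points
P1 = (-2, 8, -2), P2 = (-9, -1, 9)
Formula: d = sqrt((x2-x1)^2 + (y2-y1)^2 + (z2-z1)^2)
dx = -9 - -2 = -7
dy = -1 - 8 = -9
dz = 9 - -2 = 11
dx^2 + dy^2 + dz^2 = 49 + 81 + 121 = 251
d = sqrt(251)
d = 15.843
15.843 units


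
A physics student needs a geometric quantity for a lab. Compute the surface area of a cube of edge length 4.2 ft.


Shape: cube
Side s = 4.2 ft
A cube has 6 square faces.
Formula: SA = 6 * s^2
s^2 = 17.64
SA = 6 * 17.64
SA = 105.84
105.84 ft^2


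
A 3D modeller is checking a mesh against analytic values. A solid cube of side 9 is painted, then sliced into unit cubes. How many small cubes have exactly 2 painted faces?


Large cube: 9 x 9 x 9, cut into unit cubes.
n = 9, so n - 2 = 7
Cubes with 2 painted faces lie along the edges, excluding corners.
A cube has 12 edges; each contributes (n - 2) = 7 such cubes.
Count = 12 * 7 = 84
84 unit cubes


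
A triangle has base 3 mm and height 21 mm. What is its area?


Shape: triangle
Base b = 3 mm, Height h = 21 mm
Formula: A = (1/2) * b * h
A = 0.5 * 3 * 21
A = 0.5 * 63
A = 31.5
31.5 mm^2


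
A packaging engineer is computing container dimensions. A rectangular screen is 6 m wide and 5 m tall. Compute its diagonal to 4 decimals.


Shape: rectangle (diagonal via Pythagoras)
Sides: 6 m and 5 m
Formula: d = sqrt(l^2 + w^2)
l^2 = 36, w^2 = 25
l^2 + w^2 = 61
d = sqrt(61)
d = 7.8102
7.8102 m


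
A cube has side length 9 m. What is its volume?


Shape: cube
Side s = 9 m
Formula: V = s^3
V = 9 * 9 * 9
V = 81 * 9
V = 729
729 m^3


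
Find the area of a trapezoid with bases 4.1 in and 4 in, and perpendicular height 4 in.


Shape: trapezoid
Parallel sides a = 4.1 in, b = 4 in; Height h = 4 in
Formula: A = (a + b) * h / 2
a + b = 4.1 + 4 = 8.1
A = 8.1 * 4 / 2
A = 32.4 / 2
A = 16.2
16.2 in^2


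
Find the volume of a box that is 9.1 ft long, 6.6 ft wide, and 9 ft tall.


Shape: rectangular prism
l = 9.1 ft, w = 6.6 ft, h = 9 ft
Formula: V = l * w * h
V = 9.1 * 6.6 * 9
V = 60.06 * 9
V = 540.54
540.54 ft^3


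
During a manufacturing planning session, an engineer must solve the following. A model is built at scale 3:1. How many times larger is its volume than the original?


Linear scale factor k = 3
Rule: under a linear scaling by k, volumes scale by k^3.
k^3 = 3 * 3 * 3
k^3 = 9 * 3
k^3 = 27
Volume scales by a factor of 27.
27 (dimensionless)


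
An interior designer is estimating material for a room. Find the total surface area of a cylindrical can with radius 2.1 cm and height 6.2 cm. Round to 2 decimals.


Shape: closed cylinder
Radius r = 2.1 cm, Height h = 6.2 cm
Formula: SA = 2*pi*r^2 + 2*pi*r*h = 2*pi*r*(r + h)
r + h = 8.3
2 * r * (r + h) = 2 * 2.1 * 8.3 = 34.86
SA = 34.86 * pi
SA = 109.52
109.52 cm^2


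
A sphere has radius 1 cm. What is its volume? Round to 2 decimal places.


Shape: sphere
Radius r = 1 cm
Formula: V = (4/3) * pi * r^3
r^3 = 1
(4/3) * 1 = 1.333333
V = 1.333333 * pi
V = 4.19
4.19 cm^3


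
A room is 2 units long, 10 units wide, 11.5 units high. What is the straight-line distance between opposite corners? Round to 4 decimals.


Shape: rectangular box (space diagonal)
l = 2 units, w = 10 units, h = 11.5 units
Visualize: the diagonal of the base, then a right triangle with that diagonal and the height.
Formula: d = sqrt(l^2 + w^2 + h^2)
l^2 + w^2 + h^2 = 4 + 100 + 132.25 = 236.25
d = sqrt(236.25)
d = 15.3704
15.3704 units


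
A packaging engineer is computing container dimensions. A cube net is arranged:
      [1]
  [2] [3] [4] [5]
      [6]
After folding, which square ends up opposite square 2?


Net: cross layout. Take square 3 as the base (bottom).
Fold the four squares in the horizontal row up around 3: 2 -> left, 4 -> right, 5 wraps to the top.
Fold 1 and 6 up from 3: 1 -> back, 6 -> front.
Opposite pairs are therefore: (1, 6), (2, 4), (3, 5).
Face 2 is opposite face 4.
face 4


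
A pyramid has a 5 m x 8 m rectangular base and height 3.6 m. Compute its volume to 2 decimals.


Shape: rectangular pyramid
Base: 5 m x 8 m, Height h = 3.6 m
Formula: V = (1/3) * base_area * h
base_area = 5 * 8 = 40
base_area * h = 40 * 3.6 = 144
V = 144 / 3
V = 48
48 m^3


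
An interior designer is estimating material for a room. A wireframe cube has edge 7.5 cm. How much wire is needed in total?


Shape: cube
Side s = 7.5 cm
A cube has 12 edges, all equal.
Formula: total edge length = 12 * s
Total = 12 * 7.5
Total = 90
90 cm


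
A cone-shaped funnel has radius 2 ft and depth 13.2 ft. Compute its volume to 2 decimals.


Shape: cone
Radius r = 2 ft, Height h = 13.2 ft
Formula: V = (1/3) * pi * r^2 * h
r^2 = 4
pi * r^2 * h = pi * 4 * 13.2 = 52.8 * pi
V = 52.8 * pi / 3
V = 55.29
55.29 ft^3


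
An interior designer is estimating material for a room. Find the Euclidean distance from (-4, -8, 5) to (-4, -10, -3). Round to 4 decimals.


3D distance between two points
P1 = (-4, -8, 5), P2 = (-4, -10, -3)
Formula: d = sqrt((x2-x1)^2 + (y2-y1)^2 + (z2-z1)^2)
dx = -4 - -4 = 0
dy = -10 - -8 = -2
dz = -3 - 5 = -8
dx^2 + dy^2 + dz^2 = 0 + 4 + 64 = 68
d = sqrt(68)
d = 8.2462
8.2462 units


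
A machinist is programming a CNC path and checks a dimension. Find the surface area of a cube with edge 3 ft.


Shape: cube
Side s = 3 ft
A cube has 6 square faces.
Formula: SA = 6 * s^2
s^2 = 9
SA = 6 * 9
SA = 54
54 ft^2


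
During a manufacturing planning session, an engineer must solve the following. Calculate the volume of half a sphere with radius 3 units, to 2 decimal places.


Shape: hemisphere (half of a sphere)
Radius r = 3 units
Formula: V = (1/2) * (4/3) * pi * r^3 = (2/3) * pi * r^3
r^3 = 27
(2/3) * 27 = 18
V = 18 * pi
V = 56.55
56.55 units^3


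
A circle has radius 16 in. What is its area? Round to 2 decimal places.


Shape: circle
Radius r = 16 in
Formula: A = pi * r^2
r^2 = 16^2 = 256
A = pi * 256
A = 804.25
804.25 in^2


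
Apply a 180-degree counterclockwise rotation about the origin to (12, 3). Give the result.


Transformation: rotation about the origin
Original point: (12, 3)
Rule for 180 deg: (x, y) -> (-x, -y)
Apply: (12, 3) -> (-12, -3)
(-12, -3)


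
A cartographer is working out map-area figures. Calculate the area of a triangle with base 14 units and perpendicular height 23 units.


Shape: triangle
Base b = 14 units, Height h = 23 units
Formula: A = (1/2) * b * h
A = 0.5 * 14 * 23
A = 0.5 * 322
A = 161
161 units^2


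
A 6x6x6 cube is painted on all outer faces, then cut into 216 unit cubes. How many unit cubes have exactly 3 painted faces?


Large cube: 6 x 6 x 6, cut into unit cubes.
Cubes with 3 painted faces are at the corners. A cube always has 8 corners.
Count = 8
8 unit cubes


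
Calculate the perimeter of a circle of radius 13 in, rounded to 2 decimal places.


Shape: circle
Radius r = 13 in
Formula: C = 2 * pi * r
C = 2 * pi * 13
C = 26 * pi
C = 81.68
81.68 in


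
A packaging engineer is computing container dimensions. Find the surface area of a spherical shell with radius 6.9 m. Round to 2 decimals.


Shape: sphere
Radius r = 6.9 m
Formula: SA = 4 * pi * r^2
r^2 = 47.61
SA = 4 * pi * 47.61
SA = 190.44 * pi
SA = 598.28
598.28 m^2


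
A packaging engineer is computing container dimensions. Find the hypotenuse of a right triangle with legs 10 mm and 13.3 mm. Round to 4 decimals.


Shape: right triangle
Legs a = 10 mm, b = 13.3 mm
Formula: c = sqrt(a^2 + b^2)
a^2 = 100, b^2 = 176.89
a^2 + b^2 = 276.89
c = sqrt(276.89)
c = 16.64
16.64 mm


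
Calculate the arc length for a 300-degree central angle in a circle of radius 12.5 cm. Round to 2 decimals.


Shape: circular arc
Radius r = 12.5 cm, Angle = 300 degrees
Formula: L = (angle/360) * 2 * pi * r
2 * pi * r = 25 * pi
L = (300/360) * 25 * pi
L = 20.833333 * pi
L = 65.45
65.45 cm


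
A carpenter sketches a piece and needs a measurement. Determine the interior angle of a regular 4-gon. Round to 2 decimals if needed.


Shape: regular square (4 sides)
Formula: interior angle = (n - 2) * 180 / n
(n - 2) = 2
(n - 2) * 180 = 360
angle = 360 / 4
angle = 90
90 degrees


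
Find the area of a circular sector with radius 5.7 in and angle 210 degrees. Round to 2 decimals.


Shape: circular sector
Radius r = 5.7 in, Angle = 210 degrees
Formula: A = (angle/360) * pi * r^2
r^2 = 32.49
Fraction of circle = 210/360
A = (210/360) * pi * 32.49
A = 18.9525 * pi
A = 59.54
59.54 in^2


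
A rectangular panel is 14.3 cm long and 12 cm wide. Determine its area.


Shape: rectangle
Length l = 14.3 cm, Width w = 12 cm
Formula: A = l * w
A = 14.3 * 12
A = 171.6
171.6 cm^2


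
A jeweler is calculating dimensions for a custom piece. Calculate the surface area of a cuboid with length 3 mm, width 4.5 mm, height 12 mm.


Shape: rectangular prism
l = 3 mm, w = 4.5 mm, h = 12 mm
Formula: SA = 2(lw + lh + wh)
lw = 13.5, lh = 36, wh = 54
lw + lh + wh = 103.5
SA = 2 * 103.5
SA = 207
207 mm^2


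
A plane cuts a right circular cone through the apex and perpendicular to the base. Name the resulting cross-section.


Solid: right circular cone
Cutting plane: through the apex and perpendicular to the base
Visualize the intersection of the plane with the solid's surface.
The boundary of the cut region is a isosceles triangle.
isosceles triangle


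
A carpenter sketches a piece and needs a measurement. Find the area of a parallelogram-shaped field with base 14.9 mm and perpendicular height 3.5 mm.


Shape: parallelogram
Base b = 14.9 mm, Height h = 3.5 mm
Formula: A = b * h
A = 14.9 * 3.5
A = 52.15
52.15 mm^2


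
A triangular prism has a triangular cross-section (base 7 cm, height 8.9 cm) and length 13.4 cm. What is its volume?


Shape: triangular prism
Triangle base = 7 cm, triangle height = 8.9 cm, prism length L = 13.4 cm
Formula: V = (1/2 * b * h_tri) * L
Cross-section area = 0.5 * 7 * 8.9 = 31.15
V = 31.15 * 13.4
V = 417.41
417.41 cm^3


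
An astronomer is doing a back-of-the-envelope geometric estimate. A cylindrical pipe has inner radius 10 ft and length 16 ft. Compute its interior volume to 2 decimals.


Shape: cylinder
Radius r = 10 ft, Height h = 16 ft
Formula: V = pi * r^2 * h
r^2 = 100
V = pi * 100 * 16
V = 1600 * pi
V = 5026.55
5026.55 ft^3


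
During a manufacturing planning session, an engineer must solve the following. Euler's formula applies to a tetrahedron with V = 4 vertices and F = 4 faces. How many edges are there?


Polyhedron: tetrahedron
Euler's formula for convex polyhedra: V - E + F = 2
Given: V = 4 vertices and F = 4 faces
Solve for E:
E = V + F - 2 = 4 + 4 - 2 = 6
6 edges
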